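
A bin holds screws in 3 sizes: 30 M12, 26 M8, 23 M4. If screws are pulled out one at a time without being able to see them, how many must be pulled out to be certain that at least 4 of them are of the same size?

The worst case takes 3 screws of each size without reaching 4 of any: 3 × 3 = 9.
The next screw must bring some size to 4, so 9 + 1 = 10.

10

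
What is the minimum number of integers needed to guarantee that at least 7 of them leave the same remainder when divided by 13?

There are 13 residue classes modulo 13 acting as pigeonholes.
With 13 × 6 = 78 integers we could place exactly 6 in each, with no class reaching 7.
One more forces some class to hold 7, so 78 + 1 = 79.

79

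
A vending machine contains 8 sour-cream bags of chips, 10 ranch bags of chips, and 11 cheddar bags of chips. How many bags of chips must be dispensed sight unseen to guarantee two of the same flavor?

Treat the 3 flavors as pigeonholes.
The worst case takes 1 bag of chips of each flavor without reaching 2 of any: 3 × 1 = 3.
The next bag of chips must bring some flavor to 2, so 3 + 1 = 4.

4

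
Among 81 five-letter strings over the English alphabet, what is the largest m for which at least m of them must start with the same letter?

The 81 five-letter strings over the English alphabet fall into 26 possible first letters.
If each of the 26 possible first letters held at most 3, the total would be at most 26 × 3 = 78 < 81, a contradiction.
So at least one holds ⌈81/26⌉ = 4.

4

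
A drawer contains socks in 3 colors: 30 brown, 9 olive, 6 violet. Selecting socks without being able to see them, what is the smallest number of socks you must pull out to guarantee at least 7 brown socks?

The worst case draws every non-brown sock first: 9 + 6 = 15.
The next 7 draws are then forced to be brown, giving 15 + 7 = 22.

22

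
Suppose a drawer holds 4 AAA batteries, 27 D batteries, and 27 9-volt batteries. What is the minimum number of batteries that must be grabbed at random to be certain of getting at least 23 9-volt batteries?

54

The worst case draws every non-9-volt battery first: 4 + 27 = 31.
The next 23 draws are then forced to be 9-volt, giving 31 + 23 = 54.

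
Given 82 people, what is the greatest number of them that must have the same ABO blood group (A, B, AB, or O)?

21

There are 4 ABO blood groups, which serve as the pigeonholes.
If each of the 4 ABO blood groups held at most 20, the total would be at most 4 × 20 = 80 < 82, a contradiction.
So at least one holds ⌈82/4⌉ = 21.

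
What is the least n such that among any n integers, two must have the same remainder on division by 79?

Two integers differ by a multiple of 79 exactly when they share a remainder mod 79.
There are 79 residue classes mod 79, so 79 integers can all lie in distinct classes.
One more integer must repeat a residue, giving a difference divisible by 79. So n = 79 + 1 = 80.

80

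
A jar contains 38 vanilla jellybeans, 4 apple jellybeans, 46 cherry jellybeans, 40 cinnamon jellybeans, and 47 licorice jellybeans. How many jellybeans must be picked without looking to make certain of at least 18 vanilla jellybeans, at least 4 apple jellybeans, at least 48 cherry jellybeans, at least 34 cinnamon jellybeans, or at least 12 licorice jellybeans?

The worst case stops just short of every target: 17 vanilla, 3 apple, all 46 cherry, 33 cinnamon, 11 licorice — 17 + 3 + 46 + 33 + 11 = 110 jellybeans.
One more jellybean must push some flavor to its target, so 110 + 1 = 111.

111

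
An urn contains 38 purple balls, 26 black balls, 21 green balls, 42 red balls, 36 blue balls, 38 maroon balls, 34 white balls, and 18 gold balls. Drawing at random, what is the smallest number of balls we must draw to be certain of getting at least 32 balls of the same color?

In the worst case we take at most 31 of each color, but all 26 black, all 21 green, and all 18 gold (fewer than 31), giving 31 + 26 + 21 + 31 + 31 + 31 + 31 + 18 = 220.
One more ball then forces some color to 32, so 220 + 1 = 221.

221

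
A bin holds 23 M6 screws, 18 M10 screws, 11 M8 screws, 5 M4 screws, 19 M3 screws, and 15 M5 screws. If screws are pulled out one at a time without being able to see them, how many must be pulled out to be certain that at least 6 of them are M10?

79

To avoid M10 screws as long as possible, exhaust the other 5 sizes first.
The worst case draws every non-M10 screw first: 23 + 11 + 5 + 19 + 15 = 73.
The next 6 draws are then forced to be M10, giving 73 + 6 = 79.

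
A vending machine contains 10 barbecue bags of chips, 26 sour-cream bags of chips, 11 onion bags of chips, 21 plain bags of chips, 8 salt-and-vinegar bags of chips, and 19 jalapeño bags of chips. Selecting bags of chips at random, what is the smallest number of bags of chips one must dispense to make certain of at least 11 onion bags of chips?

95

The worst case draws every non-onion bag of chips first: 10 + 26 + 21 + 8 + 19 = 84.
The next 11 draws are then forced to be onion, giving 84 + 11 = 95.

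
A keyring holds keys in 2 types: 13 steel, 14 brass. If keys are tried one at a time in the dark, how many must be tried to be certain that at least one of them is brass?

To avoid brass keys as long as possible, exhaust the other 1 type first.
The worst case draws every non-brass key first: 13.
The next draw is then forced to be brass, giving 13 + 1 = 14.

14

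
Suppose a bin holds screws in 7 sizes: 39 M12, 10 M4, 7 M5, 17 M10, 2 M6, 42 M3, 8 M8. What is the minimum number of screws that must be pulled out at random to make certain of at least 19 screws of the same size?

Treat the 7 sizes as pigeonholes.
In the worst case we take at most 18 of each size, but all 10 M4, all 7 M5, all 17 M10, all 2 M6, and all 8 M8 (fewer than 18), giving 18 + 10 + 7 + 17 + 2 + 18 + 8 = 80.
One more screw then forces some size to 19, so 80 + 1 = 81.

81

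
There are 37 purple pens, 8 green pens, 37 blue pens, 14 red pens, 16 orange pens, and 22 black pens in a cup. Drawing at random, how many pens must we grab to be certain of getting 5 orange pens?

123

The worst case draws every non-orange pen first: 37 + 8 + 37 + 14 + 22 = 118.
The next 5 draws are then forced to be orange, giving 118 + 5 = 123.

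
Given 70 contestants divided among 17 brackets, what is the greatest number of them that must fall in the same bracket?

If each of the 17 brackets held at most 4, the total would be at most 17 × 4 = 68 < 70, a contradiction.
So at least one holds ⌈70/17⌉ = 5.

5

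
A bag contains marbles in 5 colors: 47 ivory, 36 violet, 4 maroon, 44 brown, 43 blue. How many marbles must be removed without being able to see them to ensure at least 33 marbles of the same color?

Treat the 5 colors as pigeonholes.
In the worst case we take at most 32 of each color, but all 4 maroon (fewer than 32), giving 32 + 32 + 4 + 32 + 32 = 132.
One more marble then forces some color to 33, so 132 + 1 = 133.

133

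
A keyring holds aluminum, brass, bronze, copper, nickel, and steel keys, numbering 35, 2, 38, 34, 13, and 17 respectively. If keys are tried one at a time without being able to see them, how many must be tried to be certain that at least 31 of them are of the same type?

123

In the worst case we take at most 30 of each type, but all 2 brass, all 13 nickel, and all 17 steel (fewer than 30), giving 30 + 2 + 30 + 30 + 13 + 17 = 122.
One more key then forces some type to 31, so 122 + 1 = 123.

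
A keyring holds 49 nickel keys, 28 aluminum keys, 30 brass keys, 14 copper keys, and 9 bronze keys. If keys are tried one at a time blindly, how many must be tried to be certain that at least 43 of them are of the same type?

124

Treat the 5 types as pigeonholes.
In the worst case we take at most 42 of each type, but all 28 aluminum, all 30 brass, all 14 copper, and all 9 bronze (fewer than 42), giving 42 + 28 + 30 + 14 + 9 = 123.
One more key then forces some type to 43, so 123 + 1 = 124.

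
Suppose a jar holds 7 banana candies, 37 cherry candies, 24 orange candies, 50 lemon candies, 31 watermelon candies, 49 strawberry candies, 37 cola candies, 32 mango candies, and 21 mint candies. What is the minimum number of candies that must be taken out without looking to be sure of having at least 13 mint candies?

The worst case draws every non-mint candy first: 7 + 37 + 24 + 50 + 31 + 49 + 37 + 32 = 267.
The next 13 draws are then forced to be mint, giving 267 + 13 = 280.

280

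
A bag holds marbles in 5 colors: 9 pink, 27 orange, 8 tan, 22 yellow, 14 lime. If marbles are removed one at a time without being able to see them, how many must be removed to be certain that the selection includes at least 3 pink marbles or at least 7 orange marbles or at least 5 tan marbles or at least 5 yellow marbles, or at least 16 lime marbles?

31

Each of the 5 colors has its own threshold; avoid all of them simultaneously.
The worst case stops just short of every target: 2 pink, 6 orange, 4 tan, 4 yellow, all 14 lime — 2 + 6 + 4 + 4 + 14 = 30 marbles.
One more marble must push some color to its target, so 30 + 1 = 31.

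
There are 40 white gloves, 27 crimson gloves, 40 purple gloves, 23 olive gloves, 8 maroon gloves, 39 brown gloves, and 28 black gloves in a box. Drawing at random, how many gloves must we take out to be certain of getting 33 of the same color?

183

In the worst case we take at most 32 of each color, but all 27 crimson, all 23 olive, all 8 maroon, and all 28 black (fewer than 32), giving 32 + 27 + 32 + 23 + 8 + 32 + 28 = 182.
One more glove then forces some color to 33, so 182 + 1 = 183.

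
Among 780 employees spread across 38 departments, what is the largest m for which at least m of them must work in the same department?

21

The 780 employees fall into 38 departments.
If each of the 38 departments held at most 20, the total would be at most 38 × 20 = 760 < 780, a contradiction.
So at least one holds ⌈780/38⌉ = 21.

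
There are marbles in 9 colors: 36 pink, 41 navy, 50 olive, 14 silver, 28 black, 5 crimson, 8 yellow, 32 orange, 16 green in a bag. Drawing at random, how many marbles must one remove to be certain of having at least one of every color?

The hardest color to obtain is crimson: we could draw every other marble first — 230 − 5 = 225 marbles — without a single crimson one.
The next draw must be crimson, so 225 + 1 = 226.

226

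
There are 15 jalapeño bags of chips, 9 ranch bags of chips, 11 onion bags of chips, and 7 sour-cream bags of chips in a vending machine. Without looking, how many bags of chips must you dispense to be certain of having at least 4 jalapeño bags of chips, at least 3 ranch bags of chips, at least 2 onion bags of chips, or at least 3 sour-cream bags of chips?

9

Each of the 4 flavors has its own threshold; avoid all of them simultaneously.
The worst case stops just short of every target: 3 jalapeño, 2 ranch, 1 onion, 2 sour-cream — 3 + 2 + 1 + 2 = 8 bags of chips.
One more bag of chips must push some flavor to its target, so 8 + 1 = 9.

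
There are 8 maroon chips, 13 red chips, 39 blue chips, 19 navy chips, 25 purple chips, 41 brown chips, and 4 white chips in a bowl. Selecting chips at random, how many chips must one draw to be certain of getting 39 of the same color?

146

In the worst case we take at most 38 of each color, but all 8 maroon, all 13 red, all 19 navy, all 25 purple, and all 4 white (fewer than 38), giving 8 + 13 + 38 + 19 + 25 + 38 + 4 = 145.
One more chip then forces some color to 39, so 145 + 1 = 146.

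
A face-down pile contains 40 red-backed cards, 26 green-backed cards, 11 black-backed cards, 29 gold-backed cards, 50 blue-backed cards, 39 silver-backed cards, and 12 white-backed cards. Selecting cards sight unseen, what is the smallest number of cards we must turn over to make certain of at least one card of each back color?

The hardest back color to obtain is black-backed: we could draw every other card first — 207 − 11 = 196 cards — without a single black-backed one.
The next draw must be black-backed, so 196 + 1 = 197.

197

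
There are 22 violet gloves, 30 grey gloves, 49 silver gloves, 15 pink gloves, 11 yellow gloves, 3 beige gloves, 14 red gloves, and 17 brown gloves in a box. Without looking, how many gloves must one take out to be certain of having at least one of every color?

The hardest color to obtain is beige: we could draw every other glove first — 161 − 3 = 158 gloves — without a single beige one.
The next draw must be beige, so 158 + 1 = 159.

159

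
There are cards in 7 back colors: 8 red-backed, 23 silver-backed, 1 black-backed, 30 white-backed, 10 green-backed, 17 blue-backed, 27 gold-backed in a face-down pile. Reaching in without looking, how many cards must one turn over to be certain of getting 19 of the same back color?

91

In the worst case we take at most 18 of each back color, but all 8 red-backed, all 1 black-backed, all 10 green-backed, and all 17 blue-backed (fewer than 18), giving 8 + 18 + 1 + 18 + 10 + 17 + 18 = 90.
One more card then forces some back color to 19, so 90 + 1 = 91.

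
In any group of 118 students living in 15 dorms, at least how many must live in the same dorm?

If each of the 15 dorms held at most 7, the total would be at most 15 × 7 = 105 < 118, a contradiction.
So at least one holds ⌈118/15⌉ = 8.

8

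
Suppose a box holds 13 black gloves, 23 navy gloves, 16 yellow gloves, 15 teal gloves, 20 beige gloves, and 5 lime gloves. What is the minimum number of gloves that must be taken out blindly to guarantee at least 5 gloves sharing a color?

Treat the 6 colors as pigeonholes.
The worst case takes 4 gloves of each color without reaching 5 of any: 6 × 4 = 24.
The next glove must bring some color to 5, so 24 + 1 = 25.

25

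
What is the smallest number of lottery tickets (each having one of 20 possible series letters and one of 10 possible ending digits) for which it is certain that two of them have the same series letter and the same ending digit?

There are 20 × 10 = 200 (series letter, ending digit) combinations acting as pigeonholes.
With 200 lottery tickets we could place one in each, avoiding any repeat.
One more forces some (series letter, ending digit) pair to hold 2, so 200 + 1 = 201.

201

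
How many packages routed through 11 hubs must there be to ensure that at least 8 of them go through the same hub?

78

There are 11 hubs acting as pigeonholes.
With 11 × 7 = 77 packages we could place exactly 7 in each, with no class reaching 8.
One more forces some class to hold 8, so 77 + 1 = 78.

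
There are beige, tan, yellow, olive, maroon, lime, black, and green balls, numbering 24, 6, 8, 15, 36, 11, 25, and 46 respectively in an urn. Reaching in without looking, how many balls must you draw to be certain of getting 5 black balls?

To avoid black balls as long as possible, exhaust the other 7 colors first.
The worst case draws every non-black ball first: 24 + 6 + 8 + 15 + 36 + 11 + 46 = 146.
The next 5 draws are then forced to be black, giving 146 + 5 = 151.

151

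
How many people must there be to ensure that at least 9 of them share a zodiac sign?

There are 12 zodiac signs acting as pigeonholes.
With 12 × 8 = 96 people we could place exactly 8 in each, with no class reaching 9.
One more forces some class to hold 9, so 96 + 1 = 97.

97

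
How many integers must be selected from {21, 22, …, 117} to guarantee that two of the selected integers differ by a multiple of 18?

Group the integers by remainder mod 18; there are 18 residue classes, each nonempty in this range.
Choosing one from each class (18 integers) avoids any shared remainder.
One more choice must repeat a class, so two differ by a multiple of 18. Hence 18 + 1 = 19.

19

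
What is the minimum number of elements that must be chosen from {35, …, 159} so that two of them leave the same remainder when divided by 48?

Group the integers by remainder mod 48; there are 48 residue classes, each nonempty in this range.
Choosing one from each class (48 integers) avoids any shared remainder.
One more choice must repeat a class, so two differ by a multiple of 48. Hence 48 + 1 = 49.

49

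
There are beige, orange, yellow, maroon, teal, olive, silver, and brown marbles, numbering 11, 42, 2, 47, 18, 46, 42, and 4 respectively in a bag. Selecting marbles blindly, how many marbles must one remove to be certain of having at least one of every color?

The hardest color to obtain is yellow: we could draw every other marble first — 212 − 2 = 210 marbles — without a single yellow one.
The next draw must be yellow, so 210 + 1 = 211.

211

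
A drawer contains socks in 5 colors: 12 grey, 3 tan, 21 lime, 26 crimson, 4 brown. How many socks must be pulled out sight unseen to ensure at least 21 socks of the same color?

In the worst case we take at most 20 of each color, but all 12 grey, all 3 tan, and all 4 brown (fewer than 20), giving 12 + 3 + 20 + 20 + 4 = 59.
One more sock then forces some color to 21, so 59 + 1 = 60.

60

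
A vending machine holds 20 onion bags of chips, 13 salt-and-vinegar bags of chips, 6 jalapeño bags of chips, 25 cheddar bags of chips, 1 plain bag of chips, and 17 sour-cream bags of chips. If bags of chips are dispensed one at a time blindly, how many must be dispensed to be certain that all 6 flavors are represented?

The hardest flavor to obtain is plain: we could draw every other bag of chips first — 82 − 1 = 81 bags of chips — without a single plain one.
The next draw must be plain, so 81 + 1 = 82.

82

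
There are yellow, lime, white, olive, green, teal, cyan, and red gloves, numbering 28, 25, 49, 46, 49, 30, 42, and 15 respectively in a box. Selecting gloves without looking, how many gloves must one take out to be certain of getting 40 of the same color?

In the worst case we take at most 39 of each color, but all 28 yellow, all 25 lime, all 30 teal, and all 15 red (fewer than 39), giving 28 + 25 + 39 + 39 + 39 + 30 + 39 + 15 = 254.
One more glove then forces some color to 40, so 254 + 1 = 255.

255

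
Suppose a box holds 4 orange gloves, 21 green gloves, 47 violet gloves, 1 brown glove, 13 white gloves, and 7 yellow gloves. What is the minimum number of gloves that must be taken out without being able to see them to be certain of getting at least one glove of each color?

93

The hardest color to obtain is brown: we could draw every other glove first — 93 − 1 = 92 gloves — without a single brown one.
The next draw must be brown, so 92 + 1 = 93.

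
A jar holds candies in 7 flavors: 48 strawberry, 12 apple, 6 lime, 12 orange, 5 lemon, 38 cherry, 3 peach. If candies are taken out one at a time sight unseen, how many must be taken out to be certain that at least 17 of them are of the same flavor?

Treat the 7 flavors as pigeonholes.
In the worst case we take at most 16 of each flavor, but all 12 apple, all 6 lime, all 12 orange, all 5 lemon, and all 3 peach (fewer than 16), giving 16 + 12 + 6 + 12 + 5 + 16 + 3 = 70.
One more candy then forces some flavor to 17, so 70 + 1 = 71.

71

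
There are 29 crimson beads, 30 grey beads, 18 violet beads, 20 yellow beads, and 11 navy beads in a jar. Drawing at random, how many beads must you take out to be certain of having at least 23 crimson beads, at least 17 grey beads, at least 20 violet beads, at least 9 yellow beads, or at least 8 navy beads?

The worst case stops just short of every target: 22 crimson, 16 grey, all 18 violet, 8 yellow, 7 navy — 22 + 16 + 18 + 8 + 7 = 71 beads.
One more bead must push some color to its target, so 71 + 1 = 72.

72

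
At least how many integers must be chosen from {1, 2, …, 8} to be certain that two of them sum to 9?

Partition {1, …, 8} into 4 pairs: {1,8}, {2,7}, …, {4,5}.
Choosing 4 integers — say the integers 1 through 4 — takes one from each pair and avoids the property.
Choosing 5 forces two into the same pair by pigeonhole, and those sum to 9. So 5.

5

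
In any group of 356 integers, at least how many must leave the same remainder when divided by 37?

If each of the 37 residue classes modulo 37 held at most 9, the total would be at most 37 × 9 = 333 < 356, a contradiction.
So at least one holds ⌈356/37⌉ = 10.

10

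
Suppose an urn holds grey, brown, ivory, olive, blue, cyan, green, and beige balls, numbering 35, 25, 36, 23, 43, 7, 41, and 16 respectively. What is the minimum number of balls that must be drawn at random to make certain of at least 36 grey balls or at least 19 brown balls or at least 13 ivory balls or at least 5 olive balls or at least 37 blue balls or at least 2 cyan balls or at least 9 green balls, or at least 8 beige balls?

122

Each of the 8 colors has its own threshold; avoid all of them simultaneously.
The worst case stops just short of every target: 35 grey, 18 brown, 12 ivory, 4 olive, 36 blue, 1 cyan, 8 green, 7 beige — 35 + 18 + 12 + 4 + 36 + 1 + 8 + 7 = 121 balls.
One more ball must push some color to its target, so 121 + 1 = 122.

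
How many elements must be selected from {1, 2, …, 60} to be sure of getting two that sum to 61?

Partition {1, …, 60} into 30 pairs: {1,60}, {2,59}, …, {30,31}.
Choosing 30 integers — say the integers 1 through 30 — takes one from each pair and avoids the property.
Choosing 31 forces two into the same pair by pigeonhole, and those sum to 61. So 31.

31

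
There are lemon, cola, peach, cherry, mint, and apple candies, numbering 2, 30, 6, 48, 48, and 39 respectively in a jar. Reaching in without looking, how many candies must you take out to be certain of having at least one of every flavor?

The hardest flavor to obtain is lemon: we could draw every other candy first — 173 − 2 = 171 candies — without a single lemon one.
The next draw must be lemon, so 171 + 1 = 172.

172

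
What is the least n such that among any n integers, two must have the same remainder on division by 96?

97

Two integers differ by a multiple of 96 exactly when they share a remainder mod 96.
There are 96 residue classes mod 96, so 96 integers can all lie in distinct classes.
One more integer must repeat a residue, giving a difference divisible by 96. So n = 96 + 1 = 97.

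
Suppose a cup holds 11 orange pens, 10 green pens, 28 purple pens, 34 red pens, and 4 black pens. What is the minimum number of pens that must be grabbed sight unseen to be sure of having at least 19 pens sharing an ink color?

Treat the 5 ink colors as pigeonholes.
In the worst case we take at most 18 of each ink color, but all 11 orange, all 10 green, and all 4 black (fewer than 18), giving 11 + 10 + 18 + 18 + 4 = 61.
One more pen then forces some ink color to 19, so 61 + 1 = 62.

62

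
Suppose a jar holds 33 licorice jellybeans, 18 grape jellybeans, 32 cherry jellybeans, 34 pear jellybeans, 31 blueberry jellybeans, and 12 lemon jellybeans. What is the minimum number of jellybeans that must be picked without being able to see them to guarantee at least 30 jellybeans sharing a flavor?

147

In the worst case we take at most 29 of each flavor, but all 18 grape and all 12 lemon (fewer than 29), giving 29 + 18 + 29 + 29 + 29 + 12 = 146.
One more jellybean then forces some flavor to 30, so 146 + 1 = 147.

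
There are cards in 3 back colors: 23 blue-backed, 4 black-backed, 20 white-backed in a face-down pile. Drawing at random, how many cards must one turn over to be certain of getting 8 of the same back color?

19

In the worst case we take at most 7 of each back color, but all 4 black-backed (fewer than 7), giving 7 + 4 + 7 = 18.
One more card then forces some back color to 8, so 18 + 1 = 19.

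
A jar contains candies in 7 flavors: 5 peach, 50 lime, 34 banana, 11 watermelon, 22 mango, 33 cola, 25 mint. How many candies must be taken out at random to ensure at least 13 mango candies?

The worst case draws every non-mango candy first: 5 + 50 + 34 + 11 + 33 + 25 = 158.
The next 13 draws are then forced to be mango, giving 158 + 13 = 171.

171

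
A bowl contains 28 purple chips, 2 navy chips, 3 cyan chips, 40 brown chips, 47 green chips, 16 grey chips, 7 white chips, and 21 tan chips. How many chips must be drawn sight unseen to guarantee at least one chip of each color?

163

The hardest color to obtain is navy: we could draw every other chip first — 164 − 2 = 162 chips — without a single navy one.
The next draw must be navy, so 162 + 1 = 163.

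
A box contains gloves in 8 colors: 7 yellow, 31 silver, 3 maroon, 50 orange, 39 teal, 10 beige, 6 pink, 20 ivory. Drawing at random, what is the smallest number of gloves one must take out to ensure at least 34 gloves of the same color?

Treat the 8 colors as pigeonholes.
In the worst case we take at most 33 of each color, but all 7 yellow, all 31 silver, all 3 maroon, all 10 beige, all 6 pink, and all 20 ivory (fewer than 33), giving 7 + 31 + 3 + 33 + 33 + 10 + 6 + 20 = 143.
One more glove then forces some color to 34, so 143 + 1 = 144.

144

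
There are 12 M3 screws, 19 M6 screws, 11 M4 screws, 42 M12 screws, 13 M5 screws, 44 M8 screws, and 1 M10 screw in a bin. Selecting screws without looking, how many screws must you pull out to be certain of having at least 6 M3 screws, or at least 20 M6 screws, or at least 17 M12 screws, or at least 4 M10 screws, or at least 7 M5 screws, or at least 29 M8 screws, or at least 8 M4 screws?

The worst case stops just short of every target: 5 M3, 19 M6, 7 M4, 16 M12, 6 M5, 28 M8, all 1 M10 — 5 + 19 + 7 + 16 + 6 + 28 + 1 = 82 screws.
One more screw must push some size to its target, so 82 + 1 = 83.

83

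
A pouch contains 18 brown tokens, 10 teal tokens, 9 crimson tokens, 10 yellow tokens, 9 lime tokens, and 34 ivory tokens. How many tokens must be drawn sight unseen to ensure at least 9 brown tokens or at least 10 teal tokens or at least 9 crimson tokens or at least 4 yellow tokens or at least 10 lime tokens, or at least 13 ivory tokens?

The worst case stops just short of every target: 8 brown, 9 teal, 8 crimson, 3 yellow, 9 lime, 12 ivory — 8 + 9 + 8 + 3 + 9 + 12 = 49 tokens.
One more token must push some color to its target, so 49 + 1 = 50.

50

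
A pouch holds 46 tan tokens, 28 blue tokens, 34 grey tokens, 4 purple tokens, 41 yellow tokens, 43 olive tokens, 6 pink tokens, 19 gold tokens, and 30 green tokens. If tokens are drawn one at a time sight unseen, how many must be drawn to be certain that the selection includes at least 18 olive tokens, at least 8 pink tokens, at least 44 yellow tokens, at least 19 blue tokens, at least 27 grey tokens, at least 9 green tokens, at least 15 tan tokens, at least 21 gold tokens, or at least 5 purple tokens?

The worst case stops just short of every target: 14 tan, 18 blue, 26 grey, 4 purple, all 41 yellow, 17 olive, all 6 pink, all 19 gold, 8 green — 14 + 18 + 26 + 4 + 41 + 17 + 6 + 19 + 8 = 153 tokens.
One more token must push some color to its target, so 153 + 1 = 154.

154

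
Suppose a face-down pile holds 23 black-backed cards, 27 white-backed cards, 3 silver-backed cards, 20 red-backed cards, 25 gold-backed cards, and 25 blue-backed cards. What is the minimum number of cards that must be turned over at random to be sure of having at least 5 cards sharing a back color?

Treat the 6 back colors as pigeonholes.
In the worst case we take at most 4 of each back color, but all 3 silver-backed (fewer than 4), giving 4 + 4 + 3 + 4 + 4 + 4 = 23.
One more card then forces some back color to 5, so 23 + 1 = 24.

24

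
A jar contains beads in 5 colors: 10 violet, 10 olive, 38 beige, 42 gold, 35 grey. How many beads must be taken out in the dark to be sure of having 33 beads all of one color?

117

In the worst case we take at most 32 of each color, but all 10 violet and all 10 olive (fewer than 32), giving 10 + 10 + 32 + 32 + 32 = 116.
One more bead then forces some color to 33, so 116 + 1 = 117.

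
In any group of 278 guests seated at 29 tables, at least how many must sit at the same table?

If each of the 29 tables held at most 9, the total would be at most 29 × 9 = 261 < 278, a contradiction.
So at least one holds ⌈278/29⌉ = 10.

10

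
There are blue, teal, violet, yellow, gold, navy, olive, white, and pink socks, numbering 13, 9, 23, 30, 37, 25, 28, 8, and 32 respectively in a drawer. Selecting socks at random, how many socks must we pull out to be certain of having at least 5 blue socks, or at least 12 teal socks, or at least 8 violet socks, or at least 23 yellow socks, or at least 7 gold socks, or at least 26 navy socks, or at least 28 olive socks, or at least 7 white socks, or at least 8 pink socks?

Each of the 9 colors has its own threshold; avoid all of them simultaneously.
The worst case stops just short of every target: 4 blue, all 9 teal, 7 violet, 22 yellow, 6 gold, 25 navy, 27 olive, 6 white, 7 pink — 4 + 9 + 7 + 22 + 6 + 25 + 27 + 6 + 7 = 113 socks.
One more sock must push some color to its target, so 113 + 1 = 114.

114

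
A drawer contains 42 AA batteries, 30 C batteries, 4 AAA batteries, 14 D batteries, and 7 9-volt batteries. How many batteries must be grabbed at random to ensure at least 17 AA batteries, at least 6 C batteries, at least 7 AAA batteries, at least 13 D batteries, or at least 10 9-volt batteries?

45

The worst case stops just short of every target: 16 AA, 5 C, all 4 AAA, 12 D, all 7 9-volt — 16 + 5 + 4 + 12 + 7 = 44 batteries.
One more battery must push some type to its target, so 44 + 1 = 45.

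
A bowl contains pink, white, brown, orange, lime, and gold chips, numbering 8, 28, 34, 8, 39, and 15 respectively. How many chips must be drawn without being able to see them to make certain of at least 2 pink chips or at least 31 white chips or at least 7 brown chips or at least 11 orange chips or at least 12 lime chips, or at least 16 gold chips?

Each of the 6 colors has its own threshold; avoid all of them simultaneously.
The worst case stops just short of every target: 1 pink, all 28 white, 6 brown, all 8 orange, 11 lime, 15 gold — 1 + 28 + 6 + 8 + 11 + 15 = 69 chips.
One more chip must push some color to its target, so 69 + 1 = 70.

70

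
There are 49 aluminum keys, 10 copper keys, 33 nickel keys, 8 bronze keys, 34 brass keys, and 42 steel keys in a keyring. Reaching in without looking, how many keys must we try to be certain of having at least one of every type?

The hardest type to obtain is bronze: we could draw every other key first — 176 − 8 = 168 keys — without a single bronze one.
The next draw must be bronze, so 168 + 1 = 169.

169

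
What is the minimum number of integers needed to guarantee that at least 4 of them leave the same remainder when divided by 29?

88

There are 29 residue classes modulo 29 acting as pigeonholes.
With 29 × 3 = 87 integers we could place exactly 3 in each, with no class reaching 4.
One more forces some class to hold 4, so 87 + 1 = 88.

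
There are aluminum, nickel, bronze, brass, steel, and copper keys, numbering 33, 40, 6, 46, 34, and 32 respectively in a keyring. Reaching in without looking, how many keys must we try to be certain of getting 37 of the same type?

Treat the 6 types as pigeonholes.
In the worst case we take at most 36 of each type, but all 33 aluminum, all 6 bronze, all 34 steel, and all 32 copper (fewer than 36), giving 33 + 36 + 6 + 36 + 34 + 32 = 177.
One more key then forces some type to 37, so 177 + 1 = 178.

178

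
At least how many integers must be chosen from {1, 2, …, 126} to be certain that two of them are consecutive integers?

Partition {1, …, 126} into 63 pairs: {1,2}, {3,4}, …, {125,126}.
Choosing 63 integers — say the 63 even numbers 2, 4, …, 126 — takes one from each pair and avoids the property.
Choosing 64 forces two into the same pair by pigeonhole, and those are consecutive. So 64.

64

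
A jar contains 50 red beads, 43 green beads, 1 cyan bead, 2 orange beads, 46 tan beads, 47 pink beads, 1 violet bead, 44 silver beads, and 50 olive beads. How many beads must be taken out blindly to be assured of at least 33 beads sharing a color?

In the worst case we take at most 32 of each color, but all 1 cyan, all 2 orange, and all 1 violet (fewer than 32), giving 32 + 32 + 1 + 2 + 32 + 32 + 1 + 32 + 32 = 196.
One more bead then forces some color to 33, so 196 + 1 = 197.

197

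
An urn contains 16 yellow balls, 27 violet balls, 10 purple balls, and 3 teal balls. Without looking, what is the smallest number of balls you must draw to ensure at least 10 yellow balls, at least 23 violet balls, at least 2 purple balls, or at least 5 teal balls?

36

Each of the 4 colors has its own threshold; avoid all of them simultaneously.
The worst case stops just short of every target: 9 yellow, 22 violet, 1 purple, all 3 teal — 9 + 22 + 1 + 3 = 35 balls.
One more ball must push some color to its target, so 35 + 1 = 36.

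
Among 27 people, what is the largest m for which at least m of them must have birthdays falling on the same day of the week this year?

4

There are 7 days of the week, which serve as the pigeonholes.
If each of the 7 days of the week held at most 3, the total would be at most 7 × 3 = 21 < 27, a contradiction.
So at least one holds ⌈27/7⌉ = 4.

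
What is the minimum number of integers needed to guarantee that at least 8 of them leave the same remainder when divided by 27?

There are 27 residue classes modulo 27 acting as pigeonholes.
With 27 × 7 = 189 integers we could place exactly 7 in each, with no class reaching 8.
One more forces some class to hold 8, so 189 + 1 = 190.

190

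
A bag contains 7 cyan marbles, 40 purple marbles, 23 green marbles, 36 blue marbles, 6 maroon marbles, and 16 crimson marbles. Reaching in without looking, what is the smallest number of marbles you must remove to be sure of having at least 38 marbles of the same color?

126

In the worst case we take at most 37 of each color, but all 7 cyan, all 23 green, all 36 blue, all 6 maroon, and all 16 crimson (fewer than 37), giving 7 + 37 + 23 + 36 + 6 + 16 = 125.
One more marble then forces some color to 38, so 125 + 1 = 126.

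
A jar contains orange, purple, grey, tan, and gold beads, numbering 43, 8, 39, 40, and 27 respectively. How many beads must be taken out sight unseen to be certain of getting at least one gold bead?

131

To avoid gold beads as long as possible, exhaust the other 4 colors first.
The worst case draws every non-gold bead first: 43 + 8 + 39 + 40 = 130.
The next draw is then forced to be gold, giving 130 + 1 = 131.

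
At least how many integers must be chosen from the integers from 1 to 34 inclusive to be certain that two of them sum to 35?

18

Partition {1, …, 34} into 17 pairs: {1,34}, {2,33}, …, {17,18}.
Choosing 17 integers — say the integers 1 through 17 — takes one from each pair and avoids the property.
Choosing 18 forces two into the same pair by pigeonhole, and those sum to 35. So 18.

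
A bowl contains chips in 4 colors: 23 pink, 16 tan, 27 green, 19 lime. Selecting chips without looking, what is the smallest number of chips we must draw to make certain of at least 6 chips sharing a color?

The worst case takes 5 chips of each color without reaching 6 of any: 4 × 5 = 20.
The next chip must bring some color to 6, so 20 + 1 = 21.

21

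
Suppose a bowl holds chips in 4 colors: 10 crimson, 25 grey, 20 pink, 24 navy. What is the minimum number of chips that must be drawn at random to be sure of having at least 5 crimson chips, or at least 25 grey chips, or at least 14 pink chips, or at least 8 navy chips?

The worst case stops just short of every target: 4 crimson, 24 grey, 13 pink, 7 navy — 4 + 24 + 13 + 7 = 48 chips.
One more chip must push some color to its target, so 48 + 1 = 49.

49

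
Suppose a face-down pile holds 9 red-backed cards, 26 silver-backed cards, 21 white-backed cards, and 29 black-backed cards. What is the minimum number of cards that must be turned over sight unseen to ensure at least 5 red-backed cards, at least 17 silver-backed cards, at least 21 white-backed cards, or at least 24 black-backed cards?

The worst case stops just short of every target: 4 red-backed, 16 silver-backed, 20 white-backed, 23 black-backed — 4 + 16 + 20 + 23 = 63 cards.
One more card must push some back color to its target, so 63 + 1 = 64.

64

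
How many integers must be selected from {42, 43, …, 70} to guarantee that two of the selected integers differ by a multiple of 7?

Use the pigeonhole principle on residue classes: group the integers by remainder mod 7; there are 7 residue classes, each nonempty in this range.
Choosing one from each class (7 integers) avoids any shared remainder.
One more choice must repeat a class, so two differ by a multiple of 7. Hence 7 + 1 = 8.

8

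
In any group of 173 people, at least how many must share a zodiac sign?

15

There are 12 zodiac signs, which serve as the pigeonholes.
If each of the 12 zodiac signs held at most 14, the total would be at most 12 × 14 = 168 < 173, a contradiction.
So at least one holds ⌈173/12⌉ = 15.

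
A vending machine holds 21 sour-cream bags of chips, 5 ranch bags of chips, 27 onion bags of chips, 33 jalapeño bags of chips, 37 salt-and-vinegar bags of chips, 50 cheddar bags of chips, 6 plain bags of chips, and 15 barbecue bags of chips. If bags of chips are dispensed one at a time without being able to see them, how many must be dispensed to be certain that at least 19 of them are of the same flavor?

117

In the worst case we take at most 18 of each flavor, but all 5 ranch, all 6 plain, and all 15 barbecue (fewer than 18), giving 18 + 5 + 18 + 18 + 18 + 18 + 6 + 15 = 116.
One more bag of chips then forces some flavor to 19, so 116 + 1 = 117.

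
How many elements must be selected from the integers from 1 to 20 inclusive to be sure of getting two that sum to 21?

11

Partition {1, …, 20} into 10 pairs: {1,20}, {2,19}, …, {10,11}.
Choosing 10 integers — say the integers 1 through 10 — takes one from each pair and avoids the property.
Choosing 11 forces two into the same pair by pigeonhole, and those sum to 21. So 11.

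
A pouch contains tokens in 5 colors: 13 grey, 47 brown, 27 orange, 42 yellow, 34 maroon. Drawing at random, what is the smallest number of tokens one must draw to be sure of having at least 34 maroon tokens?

163

The worst case draws every non-maroon token first: 13 + 47 + 27 + 42 = 129.
The next 34 draws are then forced to be maroon, giving 129 + 34 = 163.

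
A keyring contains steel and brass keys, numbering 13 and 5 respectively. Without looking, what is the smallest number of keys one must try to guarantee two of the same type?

Treat the 2 types as pigeonholes.
The worst case takes 1 key of each type without reaching 2 of any: 2 × 1 = 2.
The next key must bring some type to 2, so 2 + 1 = 3.

3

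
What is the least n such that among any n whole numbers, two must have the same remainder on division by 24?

25

Two integers differ by a multiple of 24 exactly when they share a remainder mod 24.
There are 24 residue classes mod 24, so 24 integers can all lie in distinct classes.
One more integer must repeat a residue, giving a difference divisible by 24. So n = 24 + 1 = 25.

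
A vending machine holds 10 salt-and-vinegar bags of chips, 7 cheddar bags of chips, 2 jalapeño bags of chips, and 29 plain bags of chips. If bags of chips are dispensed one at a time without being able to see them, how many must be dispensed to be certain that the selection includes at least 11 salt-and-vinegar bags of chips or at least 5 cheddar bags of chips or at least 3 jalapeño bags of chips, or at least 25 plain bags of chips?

41

The worst case stops just short of every target: 10 salt-and-vinegar, 4 cheddar, 2 jalapeño, 24 plain — 10 + 4 + 2 + 24 = 40 bags of chips.
One more bag of chips must push some flavor to its target, so 40 + 1 = 41.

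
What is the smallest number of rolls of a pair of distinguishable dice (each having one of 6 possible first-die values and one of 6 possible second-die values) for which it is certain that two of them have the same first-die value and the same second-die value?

There are 6 × 6 = 36 (first-die value, second-die value) combinations acting as pigeonholes.
With 36 rolls of a pair of distinguishable dice we could place one in each, avoiding any repeat.
One more forces some (first-die value, second-die value) pair to hold 2, so 36 + 1 = 37.

37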